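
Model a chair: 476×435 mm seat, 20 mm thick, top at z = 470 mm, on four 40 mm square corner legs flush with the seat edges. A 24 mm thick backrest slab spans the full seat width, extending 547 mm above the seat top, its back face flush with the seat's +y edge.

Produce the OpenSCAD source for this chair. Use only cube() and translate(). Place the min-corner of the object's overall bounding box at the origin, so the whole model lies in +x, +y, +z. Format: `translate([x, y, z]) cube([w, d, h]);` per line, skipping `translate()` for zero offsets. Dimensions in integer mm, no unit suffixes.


translate([0, 0, 450]) cube([476, 435, 20]);
cube([40, 40, 450]);
translate([436, 0, 0]) cube([40, 40, 450]);
translate([0, 395, 0]) cube([40, 40, 450]);
translate([436, 395, 0]) cube([40, 40, 450]);
translate([0, 411, 470]) cube([476, 24, 547]);


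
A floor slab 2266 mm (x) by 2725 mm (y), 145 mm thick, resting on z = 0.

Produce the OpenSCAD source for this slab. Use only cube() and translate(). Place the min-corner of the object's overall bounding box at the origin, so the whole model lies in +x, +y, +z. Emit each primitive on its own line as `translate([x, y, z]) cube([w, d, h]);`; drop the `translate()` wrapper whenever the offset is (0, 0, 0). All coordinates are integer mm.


cube([2266, 2725, 145]);


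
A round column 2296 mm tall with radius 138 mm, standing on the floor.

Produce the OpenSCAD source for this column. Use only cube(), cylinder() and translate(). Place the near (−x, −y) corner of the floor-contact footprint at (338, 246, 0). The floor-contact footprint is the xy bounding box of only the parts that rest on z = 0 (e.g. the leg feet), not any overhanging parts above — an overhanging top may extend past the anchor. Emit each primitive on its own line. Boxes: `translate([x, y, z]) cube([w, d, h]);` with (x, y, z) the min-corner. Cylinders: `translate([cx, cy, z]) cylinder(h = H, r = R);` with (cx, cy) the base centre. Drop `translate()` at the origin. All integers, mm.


translate([476, 384, 0]) cylinder(h = 2296, r = 138);


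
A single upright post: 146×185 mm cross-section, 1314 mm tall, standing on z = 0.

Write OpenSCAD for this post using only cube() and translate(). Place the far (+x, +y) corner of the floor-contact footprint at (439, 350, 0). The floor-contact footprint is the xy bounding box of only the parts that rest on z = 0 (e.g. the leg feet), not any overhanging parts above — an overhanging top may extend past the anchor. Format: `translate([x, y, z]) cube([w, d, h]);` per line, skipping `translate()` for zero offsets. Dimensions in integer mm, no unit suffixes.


translate([293, 165, 0]) cube([146, 185, 1314]);


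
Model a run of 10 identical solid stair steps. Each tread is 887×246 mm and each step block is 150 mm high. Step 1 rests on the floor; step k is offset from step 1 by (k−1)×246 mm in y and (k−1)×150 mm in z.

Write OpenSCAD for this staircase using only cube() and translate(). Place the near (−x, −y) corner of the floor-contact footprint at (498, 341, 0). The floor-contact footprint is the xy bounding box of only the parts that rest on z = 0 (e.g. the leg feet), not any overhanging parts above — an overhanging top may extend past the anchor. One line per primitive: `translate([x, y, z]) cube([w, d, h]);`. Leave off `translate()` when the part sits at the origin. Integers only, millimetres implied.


translate([498, 341, 0]) cube([887, 246, 150]);
translate([498, 587, 150]) cube([887, 246, 150]);
translate([498, 833, 300]) cube([887, 246, 150]);
translate([498, 1079, 450]) cube([887, 246, 150]);
translate([498, 1325, 600]) cube([887, 246, 150]);
translate([498, 1571, 750]) cube([887, 246, 150]);
translate([498, 1817, 900]) cube([887, 246, 150]);
translate([498, 2063, 1050]) cube([887, 246, 150]);
translate([498, 2309, 1200]) cube([887, 246, 150]);
translate([498, 2555, 1350]) cube([887, 246, 150]);


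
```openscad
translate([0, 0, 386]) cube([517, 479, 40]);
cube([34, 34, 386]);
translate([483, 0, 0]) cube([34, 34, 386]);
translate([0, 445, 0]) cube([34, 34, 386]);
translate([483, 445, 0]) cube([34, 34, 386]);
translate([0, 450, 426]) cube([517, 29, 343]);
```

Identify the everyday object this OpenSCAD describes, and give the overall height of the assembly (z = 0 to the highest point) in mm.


A chair. The overall height is 769 mm.

A slab on four corner posts with a tall panel at the back — a chair. The seat slab sits at z = 386 with thickness 40, and the 343 mm backrest starts at the seat top, so the overall height is 386 + 40 + 343 = 769 mm.


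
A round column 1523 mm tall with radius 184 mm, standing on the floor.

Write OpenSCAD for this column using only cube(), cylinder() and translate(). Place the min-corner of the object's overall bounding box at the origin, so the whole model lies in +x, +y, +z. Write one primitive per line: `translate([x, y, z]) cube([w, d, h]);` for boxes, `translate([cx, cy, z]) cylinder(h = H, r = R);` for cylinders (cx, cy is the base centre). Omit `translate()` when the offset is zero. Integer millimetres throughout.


translate([184, 184, 0]) cylinder(h = 1523, r = 184);


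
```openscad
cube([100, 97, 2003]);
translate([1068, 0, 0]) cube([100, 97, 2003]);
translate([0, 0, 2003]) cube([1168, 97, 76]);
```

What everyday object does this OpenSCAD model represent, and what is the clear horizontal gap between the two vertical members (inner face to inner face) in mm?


A door frame. The clear opening width is 968 mm.

Two 2003 mm tall posts with a header on top — a door frame. The left jamb is 100 mm wide at x = 0; the right jamb starts at x = 1068. The clear opening is 1068 − 100 = 968 mm.


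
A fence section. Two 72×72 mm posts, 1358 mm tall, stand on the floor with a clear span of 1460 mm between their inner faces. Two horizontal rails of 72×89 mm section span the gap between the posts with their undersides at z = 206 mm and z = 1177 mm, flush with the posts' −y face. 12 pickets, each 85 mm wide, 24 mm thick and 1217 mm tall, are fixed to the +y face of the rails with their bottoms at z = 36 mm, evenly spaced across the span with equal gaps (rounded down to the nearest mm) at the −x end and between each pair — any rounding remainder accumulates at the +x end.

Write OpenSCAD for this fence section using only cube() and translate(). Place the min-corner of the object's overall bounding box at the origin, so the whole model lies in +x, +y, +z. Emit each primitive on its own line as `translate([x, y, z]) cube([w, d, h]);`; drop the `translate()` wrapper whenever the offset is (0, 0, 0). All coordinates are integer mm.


cube([72, 72, 1358]);
translate([1532, 0, 0]) cube([72, 72, 1358]);
translate([72, 0, 206]) cube([1460, 72, 89]);
translate([72, 0, 1177]) cube([1460, 72, 89]);
translate([105, 72, 36]) cube([85, 24, 1217]);
translate([223, 72, 36]) cube([85, 24, 1217]);
translate([341, 72, 36]) cube([85, 24, 1217]);
translate([459, 72, 36]) cube([85, 24, 1217]);
translate([577, 72, 36]) cube([85, 24, 1217]);
translate([695, 72, 36]) cube([85, 24, 1217]);
translate([813, 72, 36]) cube([85, 24, 1217]);
translate([931, 72, 36]) cube([85, 24, 1217]);
translate([1049, 72, 36]) cube([85, 24, 1217]);
translate([1167, 72, 36]) cube([85, 24, 1217]);
translate([1285, 72, 36]) cube([85, 24, 1217]);
translate([1403, 72, 36]) cube([85, 24, 1217]);


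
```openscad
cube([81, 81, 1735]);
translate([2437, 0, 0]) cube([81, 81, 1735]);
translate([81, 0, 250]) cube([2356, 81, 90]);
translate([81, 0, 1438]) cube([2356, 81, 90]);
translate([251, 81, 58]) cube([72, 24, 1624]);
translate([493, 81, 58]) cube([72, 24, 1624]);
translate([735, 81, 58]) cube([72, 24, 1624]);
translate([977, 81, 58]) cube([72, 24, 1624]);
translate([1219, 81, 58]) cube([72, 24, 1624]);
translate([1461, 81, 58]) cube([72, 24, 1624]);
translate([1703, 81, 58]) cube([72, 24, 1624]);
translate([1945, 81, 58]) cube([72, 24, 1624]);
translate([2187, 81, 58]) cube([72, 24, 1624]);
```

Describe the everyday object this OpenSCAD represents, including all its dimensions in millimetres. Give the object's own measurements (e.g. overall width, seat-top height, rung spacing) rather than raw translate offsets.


A fence section. Two 81×81 mm posts, 1735 mm tall, stand on the floor with a clear span of 2356 mm between their inner faces. Two horizontal rails of 81×90 mm section span the gap between the posts with their undersides at z = 250 mm and z = 1438 mm, flush with the posts' −y face. 9 pickets, each 72 mm wide, 24 mm thick and 1624 mm tall, are fixed to the +y face of the rails with their bottoms at z = 58 mm, spaced across the span with a 170 mm gap after the −x post and between neighbouring pickets, with 178 mm left before the +x post.


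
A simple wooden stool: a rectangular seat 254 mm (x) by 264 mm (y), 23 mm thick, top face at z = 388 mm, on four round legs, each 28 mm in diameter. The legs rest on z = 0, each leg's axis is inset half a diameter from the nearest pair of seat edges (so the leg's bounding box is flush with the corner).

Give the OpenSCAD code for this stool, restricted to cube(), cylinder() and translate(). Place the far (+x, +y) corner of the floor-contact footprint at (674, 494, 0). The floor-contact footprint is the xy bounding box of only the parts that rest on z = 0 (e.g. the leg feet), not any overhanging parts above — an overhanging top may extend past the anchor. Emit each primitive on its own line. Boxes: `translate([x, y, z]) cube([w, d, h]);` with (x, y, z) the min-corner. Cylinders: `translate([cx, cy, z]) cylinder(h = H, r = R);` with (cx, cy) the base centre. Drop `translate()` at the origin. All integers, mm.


translate([420, 230, 365]) cube([254, 264, 23]);
translate([434, 244, 0]) cylinder(h = 365, r = 14);
translate([660, 244, 0]) cylinder(h = 365, r = 14);
translate([434, 480, 0]) cylinder(h = 365, r = 14);
translate([660, 480, 0]) cylinder(h = 365, r = 14);


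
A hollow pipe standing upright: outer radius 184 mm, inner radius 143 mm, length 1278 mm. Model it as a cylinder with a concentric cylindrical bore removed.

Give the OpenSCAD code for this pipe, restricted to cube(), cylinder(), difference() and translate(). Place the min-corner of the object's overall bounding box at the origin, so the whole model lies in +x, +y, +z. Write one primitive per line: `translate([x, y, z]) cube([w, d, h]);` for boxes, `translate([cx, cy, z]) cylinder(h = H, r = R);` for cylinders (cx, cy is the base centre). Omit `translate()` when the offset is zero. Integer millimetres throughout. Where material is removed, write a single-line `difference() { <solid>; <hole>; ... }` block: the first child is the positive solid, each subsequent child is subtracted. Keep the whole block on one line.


difference() { translate([184, 184, 0]) cylinder(h = 1278, r = 184); translate([184, 184, 0]) cylinder(h = 1278, r = 143); }


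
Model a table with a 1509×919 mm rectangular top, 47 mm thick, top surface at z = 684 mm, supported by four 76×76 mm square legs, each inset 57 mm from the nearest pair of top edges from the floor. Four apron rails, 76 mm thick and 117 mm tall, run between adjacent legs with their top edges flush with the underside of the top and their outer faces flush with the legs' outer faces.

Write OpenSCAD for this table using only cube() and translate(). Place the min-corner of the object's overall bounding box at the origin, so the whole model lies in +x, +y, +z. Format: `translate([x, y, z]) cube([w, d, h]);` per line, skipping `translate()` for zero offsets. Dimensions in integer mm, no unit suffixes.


translate([0, 0, 637]) cube([1509, 919, 47]);
translate([57, 57, 0]) cube([76, 76, 637]);
translate([1376, 57, 0]) cube([76, 76, 637]);
translate([57, 786, 0]) cube([76, 76, 637]);
translate([1376, 786, 0]) cube([76, 76, 637]);
translate([133, 57, 520]) cube([1243, 76, 117]);
translate([133, 786, 520]) cube([1243, 76, 117]);
translate([57, 133, 520]) cube([76, 653, 117]);
translate([1376, 133, 520]) cube([76, 653, 117]);


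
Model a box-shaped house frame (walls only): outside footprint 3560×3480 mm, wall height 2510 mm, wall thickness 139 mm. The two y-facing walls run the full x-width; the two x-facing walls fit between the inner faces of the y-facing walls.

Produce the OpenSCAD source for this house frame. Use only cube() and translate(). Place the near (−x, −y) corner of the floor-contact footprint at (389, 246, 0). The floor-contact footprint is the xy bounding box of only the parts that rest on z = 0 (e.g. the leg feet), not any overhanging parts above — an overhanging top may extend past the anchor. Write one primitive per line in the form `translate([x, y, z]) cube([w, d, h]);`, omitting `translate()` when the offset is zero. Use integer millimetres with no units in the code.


translate([389, 246, 0]) cube([3560, 139, 2510]);
translate([389, 3587, 0]) cube([3560, 139, 2510]);
translate([389, 385, 0]) cube([139, 3202, 2510]);
translate([3810, 385, 0]) cube([139, 3202, 2510]);


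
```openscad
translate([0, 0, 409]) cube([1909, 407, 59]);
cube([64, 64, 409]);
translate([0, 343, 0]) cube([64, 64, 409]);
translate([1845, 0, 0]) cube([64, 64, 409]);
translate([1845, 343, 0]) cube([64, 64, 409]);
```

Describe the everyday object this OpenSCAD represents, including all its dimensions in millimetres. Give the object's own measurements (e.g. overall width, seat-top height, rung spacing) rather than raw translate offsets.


A bench: a 1909×407 mm seat slab, 59 mm thick, top at z = 468 mm, on four 64×64 mm square legs flush with the seat corners and standing on z = 0.


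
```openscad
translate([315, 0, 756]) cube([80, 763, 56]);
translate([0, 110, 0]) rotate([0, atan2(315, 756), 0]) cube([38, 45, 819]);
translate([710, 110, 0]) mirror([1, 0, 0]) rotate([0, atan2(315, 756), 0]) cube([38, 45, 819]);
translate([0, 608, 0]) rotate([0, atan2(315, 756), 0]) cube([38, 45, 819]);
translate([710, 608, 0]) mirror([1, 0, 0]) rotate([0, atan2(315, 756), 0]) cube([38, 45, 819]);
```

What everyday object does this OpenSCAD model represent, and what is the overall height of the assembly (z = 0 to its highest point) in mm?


A sawhorse. The overall height is 812 mm.

A beam across two mirrored pairs of raked legs — a sawhorse. The beam's underside is at z = 756 (matching the legs' vertical rise in atan2(315, 756)) and the beam is 56 mm tall, so its top is at 756 + 56 = 812 mm. The raked legs top out at the beam's underside, so that is the highest point.


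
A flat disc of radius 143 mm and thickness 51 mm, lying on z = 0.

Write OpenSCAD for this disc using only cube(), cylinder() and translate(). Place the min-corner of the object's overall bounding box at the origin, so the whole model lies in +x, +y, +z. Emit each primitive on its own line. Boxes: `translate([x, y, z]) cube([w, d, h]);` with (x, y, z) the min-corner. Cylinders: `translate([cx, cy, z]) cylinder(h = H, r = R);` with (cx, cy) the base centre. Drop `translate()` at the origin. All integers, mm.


translate([143, 143, 0]) cylinder(h = 51, r = 143);


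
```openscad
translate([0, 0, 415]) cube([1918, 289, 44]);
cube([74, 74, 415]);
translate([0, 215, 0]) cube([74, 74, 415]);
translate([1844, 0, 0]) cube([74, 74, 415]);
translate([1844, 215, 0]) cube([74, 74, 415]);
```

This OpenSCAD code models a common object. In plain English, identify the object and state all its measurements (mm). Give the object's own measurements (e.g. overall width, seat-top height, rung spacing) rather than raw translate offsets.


A long wooden bench with a 1918 mm (x) × 289 mm (y) seat, 44 mm thick, its top surface 459 mm above the floor. Four 74 mm square legs at the seat corners, flush with the edges, run from z = 0 to the seat underside.


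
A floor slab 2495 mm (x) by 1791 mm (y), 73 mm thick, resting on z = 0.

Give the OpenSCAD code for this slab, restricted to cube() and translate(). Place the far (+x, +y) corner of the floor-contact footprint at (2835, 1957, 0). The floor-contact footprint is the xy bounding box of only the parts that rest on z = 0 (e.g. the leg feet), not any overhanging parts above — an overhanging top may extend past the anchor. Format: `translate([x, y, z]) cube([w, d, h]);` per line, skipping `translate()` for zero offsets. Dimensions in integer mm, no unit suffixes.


translate([340, 166, 0]) cube([2495, 1791, 73]);


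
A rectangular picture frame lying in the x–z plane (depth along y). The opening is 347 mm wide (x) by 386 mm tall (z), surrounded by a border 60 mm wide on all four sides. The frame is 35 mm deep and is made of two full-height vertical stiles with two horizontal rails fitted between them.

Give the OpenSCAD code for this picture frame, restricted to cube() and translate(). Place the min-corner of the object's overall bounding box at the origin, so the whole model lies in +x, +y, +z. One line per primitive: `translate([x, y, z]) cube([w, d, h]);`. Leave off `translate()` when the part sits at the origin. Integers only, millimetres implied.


cube([60, 35, 506]);
translate([407, 0, 0]) cube([60, 35, 506]);
translate([60, 0, 0]) cube([347, 35, 60]);
translate([60, 0, 446]) cube([347, 35, 60]);


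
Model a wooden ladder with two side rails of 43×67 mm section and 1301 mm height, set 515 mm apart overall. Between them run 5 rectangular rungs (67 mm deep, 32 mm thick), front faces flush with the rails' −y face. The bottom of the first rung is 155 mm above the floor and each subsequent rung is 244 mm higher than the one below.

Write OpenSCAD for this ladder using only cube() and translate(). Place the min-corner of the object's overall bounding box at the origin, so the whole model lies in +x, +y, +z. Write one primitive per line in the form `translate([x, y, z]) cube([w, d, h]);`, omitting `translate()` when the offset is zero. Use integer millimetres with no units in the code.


cube([43, 67, 1301]);
translate([472, 0, 0]) cube([43, 67, 1301]);
translate([43, 0, 155]) cube([429, 67, 32]);
translate([43, 0, 399]) cube([429, 67, 32]);
translate([43, 0, 643]) cube([429, 67, 32]);
translate([43, 0, 887]) cube([429, 67, 32]);
translate([43, 0, 1131]) cube([429, 67, 32]);


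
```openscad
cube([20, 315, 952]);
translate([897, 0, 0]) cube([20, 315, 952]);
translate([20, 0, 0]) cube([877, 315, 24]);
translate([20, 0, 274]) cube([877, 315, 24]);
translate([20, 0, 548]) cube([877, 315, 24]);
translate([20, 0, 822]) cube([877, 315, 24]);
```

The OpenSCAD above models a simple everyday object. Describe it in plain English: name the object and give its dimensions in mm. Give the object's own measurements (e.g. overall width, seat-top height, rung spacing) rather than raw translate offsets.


An open bookshelf. Two side panels, each 20 mm thick, 315 mm deep and 952 mm tall, stand 917 mm apart (outside-to-outside). Between them sit 4 shelves, each 24 mm thick and 315 mm deep, spanning the full gap between the sides. The bottom shelf rests on the floor (its underside at z = 0) and the clear gap between one shelf's top and the next shelf's underside is 250 mm.


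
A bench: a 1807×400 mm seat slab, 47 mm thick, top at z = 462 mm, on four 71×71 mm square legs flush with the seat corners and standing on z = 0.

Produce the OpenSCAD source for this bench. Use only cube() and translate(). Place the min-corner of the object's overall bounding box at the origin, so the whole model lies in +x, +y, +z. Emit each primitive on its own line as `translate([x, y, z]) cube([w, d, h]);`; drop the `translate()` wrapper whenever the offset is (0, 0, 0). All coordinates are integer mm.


translate([0, 0, 415]) cube([1807, 400, 47]);
cube([71, 71, 415]);
translate([0, 329, 0]) cube([71, 71, 415]);
translate([1736, 0, 0]) cube([71, 71, 415]);
translate([1736, 329, 0]) cube([71, 71, 415]);


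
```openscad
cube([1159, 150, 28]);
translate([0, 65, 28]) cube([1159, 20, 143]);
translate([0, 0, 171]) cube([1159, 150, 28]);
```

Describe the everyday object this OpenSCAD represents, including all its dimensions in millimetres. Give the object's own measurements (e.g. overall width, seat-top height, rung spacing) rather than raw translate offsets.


An I-beam lying along x, 1159 mm long. Overall section height 199 mm. Two flanges 150 mm wide (y) and 28 mm thick, one on the floor and one at the top; a web 20 mm thick runs between them, centred on the flange width.


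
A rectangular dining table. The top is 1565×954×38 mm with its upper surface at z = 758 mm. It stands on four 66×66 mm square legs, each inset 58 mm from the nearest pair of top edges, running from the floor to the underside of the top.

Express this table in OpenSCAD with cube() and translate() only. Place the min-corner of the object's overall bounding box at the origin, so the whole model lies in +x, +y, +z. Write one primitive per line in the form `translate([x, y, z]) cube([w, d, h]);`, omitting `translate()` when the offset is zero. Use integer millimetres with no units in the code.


// leg_h = 758 - 38 = 720
translate([0, 0, 720]) cube([1565, 954, 38]);
translate([58, 58, 0]) cube([66, 66, 720]);
translate([1441, 58, 0]) cube([66, 66, 720]);
translate([58, 830, 0]) cube([66, 66, 720]);
translate([1441, 830, 0]) cube([66, 66, 720]);


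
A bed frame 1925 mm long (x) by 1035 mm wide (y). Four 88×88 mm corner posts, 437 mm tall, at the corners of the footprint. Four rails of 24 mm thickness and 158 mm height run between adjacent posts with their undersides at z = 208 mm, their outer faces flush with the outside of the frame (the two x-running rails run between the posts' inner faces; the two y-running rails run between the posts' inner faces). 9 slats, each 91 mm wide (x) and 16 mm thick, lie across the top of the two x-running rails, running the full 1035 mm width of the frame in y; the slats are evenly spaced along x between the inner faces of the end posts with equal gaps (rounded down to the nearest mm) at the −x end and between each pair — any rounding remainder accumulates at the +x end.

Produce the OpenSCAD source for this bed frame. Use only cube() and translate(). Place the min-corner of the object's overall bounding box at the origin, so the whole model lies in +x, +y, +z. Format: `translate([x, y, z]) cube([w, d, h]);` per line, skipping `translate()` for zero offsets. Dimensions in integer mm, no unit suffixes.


cube([88, 88, 437]);
translate([0, 947, 0]) cube([88, 88, 437]);
translate([1837, 0, 0]) cube([88, 88, 437]);
translate([1837, 947, 0]) cube([88, 88, 437]);
translate([88, 0, 208]) cube([1749, 24, 158]);
translate([88, 1011, 208]) cube([1749, 24, 158]);
translate([0, 88, 208]) cube([24, 859, 158]);
translate([1901, 88, 208]) cube([24, 859, 158]);
translate([181, 0, 366]) cube([91, 1035, 16]);
translate([365, 0, 366]) cube([91, 1035, 16]);
translate([549, 0, 366]) cube([91, 1035, 16]);
translate([733, 0, 366]) cube([91, 1035, 16]);
translate([917, 0, 366]) cube([91, 1035, 16]);
translate([1101, 0, 366]) cube([91, 1035, 16]);
translate([1285, 0, 366]) cube([91, 1035, 16]);
translate([1469, 0, 366]) cube([91, 1035, 16]);
translate([1653, 0, 366]) cube([91, 1035, 16]);


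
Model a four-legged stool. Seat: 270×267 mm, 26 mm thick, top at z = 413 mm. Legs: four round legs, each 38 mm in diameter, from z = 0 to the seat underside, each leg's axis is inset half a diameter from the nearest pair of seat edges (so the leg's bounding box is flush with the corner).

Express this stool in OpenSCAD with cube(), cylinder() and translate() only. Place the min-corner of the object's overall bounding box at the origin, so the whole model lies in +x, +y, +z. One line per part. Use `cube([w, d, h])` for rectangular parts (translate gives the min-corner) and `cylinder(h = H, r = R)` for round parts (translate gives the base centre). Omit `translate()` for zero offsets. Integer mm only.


// leg_h = 413 - 26 = 387
translate([0, 0, 387]) cube([270, 267, 26]);
translate([19, 19, 0]) cylinder(h = 387, r = 19);
translate([251, 19, 0]) cylinder(h = 387, r = 19);
translate([19, 248, 0]) cylinder(h = 387, r = 19);
translate([251, 248, 0]) cylinder(h = 387, r = 19);


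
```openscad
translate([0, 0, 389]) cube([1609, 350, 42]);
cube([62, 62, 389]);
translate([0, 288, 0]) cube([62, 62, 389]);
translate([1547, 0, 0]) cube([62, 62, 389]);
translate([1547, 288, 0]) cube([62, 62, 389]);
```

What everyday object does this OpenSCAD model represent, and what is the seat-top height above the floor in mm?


A bench. The seat-top height is 431 mm.

A long slab on four corner posts — a bench. The slab sits at z = 389 with thickness 42, so the top is 389 + 42 = 431 mm.


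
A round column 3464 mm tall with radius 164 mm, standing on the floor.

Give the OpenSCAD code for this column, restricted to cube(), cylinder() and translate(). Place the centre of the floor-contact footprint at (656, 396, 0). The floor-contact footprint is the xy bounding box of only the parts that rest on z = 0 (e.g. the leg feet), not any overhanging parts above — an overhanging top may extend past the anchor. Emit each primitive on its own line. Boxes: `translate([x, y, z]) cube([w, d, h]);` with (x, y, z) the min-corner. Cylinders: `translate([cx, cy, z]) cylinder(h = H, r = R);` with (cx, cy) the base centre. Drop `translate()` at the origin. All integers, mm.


translate([656, 396, 0]) cylinder(h = 3464, r = 164);


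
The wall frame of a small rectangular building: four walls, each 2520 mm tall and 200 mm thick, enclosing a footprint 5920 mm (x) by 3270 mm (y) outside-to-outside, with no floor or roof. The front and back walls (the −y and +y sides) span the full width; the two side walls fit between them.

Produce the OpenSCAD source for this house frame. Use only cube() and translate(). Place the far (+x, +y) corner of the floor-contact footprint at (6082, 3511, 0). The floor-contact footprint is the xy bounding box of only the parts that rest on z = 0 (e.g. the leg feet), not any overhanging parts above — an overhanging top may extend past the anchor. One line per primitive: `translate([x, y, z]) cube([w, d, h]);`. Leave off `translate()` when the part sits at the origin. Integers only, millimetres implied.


translate([162, 241, 0]) cube([5920, 200, 2520]);
translate([162, 3311, 0]) cube([5920, 200, 2520]);
translate([162, 441, 0]) cube([200, 2870, 2520]);
translate([5882, 441, 0]) cube([200, 2870, 2520]);


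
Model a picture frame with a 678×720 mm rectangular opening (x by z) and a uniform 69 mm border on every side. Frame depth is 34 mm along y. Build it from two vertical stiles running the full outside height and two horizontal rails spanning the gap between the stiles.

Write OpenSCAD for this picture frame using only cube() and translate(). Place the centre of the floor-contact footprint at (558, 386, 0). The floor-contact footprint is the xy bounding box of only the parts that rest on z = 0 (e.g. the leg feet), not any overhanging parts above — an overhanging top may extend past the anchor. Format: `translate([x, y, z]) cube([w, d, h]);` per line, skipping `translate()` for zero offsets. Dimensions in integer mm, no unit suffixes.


translate([150, 369, 0]) cube([69, 34, 858]);
translate([897, 369, 0]) cube([69, 34, 858]);
translate([219, 369, 0]) cube([678, 34, 69]);
translate([219, 369, 789]) cube([678, 34, 69]);


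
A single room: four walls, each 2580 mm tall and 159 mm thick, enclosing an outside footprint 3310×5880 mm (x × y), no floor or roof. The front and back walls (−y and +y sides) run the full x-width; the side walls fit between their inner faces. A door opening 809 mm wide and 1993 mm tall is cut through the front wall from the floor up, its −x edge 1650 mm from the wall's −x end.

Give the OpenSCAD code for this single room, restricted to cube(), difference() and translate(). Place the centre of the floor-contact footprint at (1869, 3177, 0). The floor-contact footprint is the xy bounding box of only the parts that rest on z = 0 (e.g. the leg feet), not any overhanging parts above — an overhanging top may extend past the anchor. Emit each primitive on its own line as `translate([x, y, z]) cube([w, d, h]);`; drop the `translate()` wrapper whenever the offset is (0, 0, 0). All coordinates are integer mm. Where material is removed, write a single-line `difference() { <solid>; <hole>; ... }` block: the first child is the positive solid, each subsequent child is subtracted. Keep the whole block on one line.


difference() { translate([214, 237, 0]) cube([3310, 159, 2580]); translate([1864, 237, 0]) cube([809, 159, 1993]); }
translate([214, 5958, 0]) cube([3310, 159, 2580]);
translate([214, 396, 0]) cube([159, 5562, 2580]);
translate([3365, 396, 0]) cube([159, 5562, 2580]);


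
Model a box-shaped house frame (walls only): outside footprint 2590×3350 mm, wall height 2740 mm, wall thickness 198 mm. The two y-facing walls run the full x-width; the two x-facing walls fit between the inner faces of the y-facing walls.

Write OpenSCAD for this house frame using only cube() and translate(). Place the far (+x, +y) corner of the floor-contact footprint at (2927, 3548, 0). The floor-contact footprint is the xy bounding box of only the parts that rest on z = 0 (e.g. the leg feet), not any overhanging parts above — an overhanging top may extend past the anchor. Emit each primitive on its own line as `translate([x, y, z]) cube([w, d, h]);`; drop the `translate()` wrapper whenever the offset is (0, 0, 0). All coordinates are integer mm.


translate([337, 198, 0]) cube([2590, 198, 2740]);
translate([337, 3350, 0]) cube([2590, 198, 2740]);
translate([337, 396, 0]) cube([198, 2954, 2740]);
translate([2729, 396, 0]) cube([198, 2954, 2740]);


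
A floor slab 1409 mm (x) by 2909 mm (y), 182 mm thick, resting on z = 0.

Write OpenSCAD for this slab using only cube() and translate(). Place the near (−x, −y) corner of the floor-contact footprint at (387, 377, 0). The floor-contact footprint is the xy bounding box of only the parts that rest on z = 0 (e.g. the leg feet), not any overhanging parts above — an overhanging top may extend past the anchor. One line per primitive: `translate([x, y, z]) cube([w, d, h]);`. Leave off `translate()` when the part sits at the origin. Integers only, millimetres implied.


translate([387, 377, 0]) cube([1409, 2909, 182]);


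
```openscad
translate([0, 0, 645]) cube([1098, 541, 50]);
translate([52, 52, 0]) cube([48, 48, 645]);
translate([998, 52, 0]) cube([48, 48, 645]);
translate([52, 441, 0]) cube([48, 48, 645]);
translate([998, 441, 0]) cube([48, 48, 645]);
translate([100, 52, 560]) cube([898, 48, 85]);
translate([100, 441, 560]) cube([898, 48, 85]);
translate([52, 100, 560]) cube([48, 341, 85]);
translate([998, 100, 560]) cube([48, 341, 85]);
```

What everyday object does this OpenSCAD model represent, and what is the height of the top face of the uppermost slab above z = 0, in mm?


A table. The table height is 695 mm.

A 1098×541×50 slab sits at z = 645 on four 48 mm square posts — a table. The top surface is at 645 + 50 = 695 mm.


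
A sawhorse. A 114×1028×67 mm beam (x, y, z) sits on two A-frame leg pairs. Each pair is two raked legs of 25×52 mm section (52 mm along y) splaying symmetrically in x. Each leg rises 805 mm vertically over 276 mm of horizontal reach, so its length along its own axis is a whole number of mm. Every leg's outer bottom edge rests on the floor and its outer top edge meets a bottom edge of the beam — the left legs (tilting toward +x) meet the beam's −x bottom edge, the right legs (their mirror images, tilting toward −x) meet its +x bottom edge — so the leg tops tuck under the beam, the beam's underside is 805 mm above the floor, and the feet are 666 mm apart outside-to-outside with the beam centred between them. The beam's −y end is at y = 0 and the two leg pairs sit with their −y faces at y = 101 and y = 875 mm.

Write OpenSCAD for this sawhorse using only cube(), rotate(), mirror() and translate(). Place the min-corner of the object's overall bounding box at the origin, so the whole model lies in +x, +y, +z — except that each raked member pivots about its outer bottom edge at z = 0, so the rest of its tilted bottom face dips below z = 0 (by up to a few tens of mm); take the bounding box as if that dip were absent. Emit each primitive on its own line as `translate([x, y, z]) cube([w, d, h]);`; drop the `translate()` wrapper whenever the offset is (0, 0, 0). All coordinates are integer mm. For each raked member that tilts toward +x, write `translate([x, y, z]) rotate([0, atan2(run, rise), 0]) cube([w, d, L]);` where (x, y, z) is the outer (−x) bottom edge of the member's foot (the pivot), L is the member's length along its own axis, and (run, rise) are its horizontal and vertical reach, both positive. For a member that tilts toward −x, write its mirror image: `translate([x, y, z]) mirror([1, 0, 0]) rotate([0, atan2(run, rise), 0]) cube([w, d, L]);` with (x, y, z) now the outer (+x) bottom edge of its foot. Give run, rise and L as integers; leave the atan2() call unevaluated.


// leg length = √(276² + 805²) = 851
// right-leg outer foot x = 2·276 + 114 = 666
// beam min-corner = (276, 0, 805)
translate([276, 0, 805]) cube([114, 1028, 67]);
translate([0, 101, 0]) rotate([0, atan2(276, 805), 0]) cube([25, 52, 851]);
translate([666, 101, 0]) mirror([1, 0, 0]) rotate([0, atan2(276, 805), 0]) cube([25, 52, 851]);
translate([0, 875, 0]) rotate([0, atan2(276, 805), 0]) cube([25, 52, 851]);
translate([666, 875, 0]) mirror([1, 0, 0]) rotate([0, atan2(276, 805), 0]) cube([25, 52, 851]);


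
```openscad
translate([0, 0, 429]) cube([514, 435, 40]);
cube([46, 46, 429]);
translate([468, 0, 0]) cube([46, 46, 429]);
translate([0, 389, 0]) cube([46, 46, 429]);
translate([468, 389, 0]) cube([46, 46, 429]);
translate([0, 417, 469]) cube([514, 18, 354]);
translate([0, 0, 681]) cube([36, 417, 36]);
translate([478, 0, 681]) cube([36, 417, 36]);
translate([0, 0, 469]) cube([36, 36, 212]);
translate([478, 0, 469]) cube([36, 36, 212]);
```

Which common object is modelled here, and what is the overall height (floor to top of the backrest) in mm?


A chair. The overall height is 823 mm.

A slab on four corner posts with a tall panel at the back — a chair. The seat slab sits at z = 429 with thickness 40, and the 354 mm backrest starts at the seat top, so the overall height is 429 + 40 + 354 = 823 mm.


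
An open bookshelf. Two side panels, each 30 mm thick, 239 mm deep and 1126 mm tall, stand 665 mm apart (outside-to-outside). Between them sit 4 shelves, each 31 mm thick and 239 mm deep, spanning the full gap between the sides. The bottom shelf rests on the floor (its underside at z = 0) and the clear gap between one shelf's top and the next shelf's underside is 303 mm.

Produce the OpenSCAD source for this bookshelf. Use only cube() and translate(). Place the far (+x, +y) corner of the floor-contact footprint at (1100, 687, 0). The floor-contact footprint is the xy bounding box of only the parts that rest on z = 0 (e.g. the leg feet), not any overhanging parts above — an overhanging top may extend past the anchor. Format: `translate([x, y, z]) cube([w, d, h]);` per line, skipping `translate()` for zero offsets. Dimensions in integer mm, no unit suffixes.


translate([435, 448, 0]) cube([30, 239, 1126]);
translate([1070, 448, 0]) cube([30, 239, 1126]);
translate([465, 448, 0]) cube([605, 239, 31]);
translate([465, 448, 334]) cube([605, 239, 31]);
translate([465, 448, 668]) cube([605, 239, 31]);
translate([465, 448, 1002]) cube([605, 239, 31]);


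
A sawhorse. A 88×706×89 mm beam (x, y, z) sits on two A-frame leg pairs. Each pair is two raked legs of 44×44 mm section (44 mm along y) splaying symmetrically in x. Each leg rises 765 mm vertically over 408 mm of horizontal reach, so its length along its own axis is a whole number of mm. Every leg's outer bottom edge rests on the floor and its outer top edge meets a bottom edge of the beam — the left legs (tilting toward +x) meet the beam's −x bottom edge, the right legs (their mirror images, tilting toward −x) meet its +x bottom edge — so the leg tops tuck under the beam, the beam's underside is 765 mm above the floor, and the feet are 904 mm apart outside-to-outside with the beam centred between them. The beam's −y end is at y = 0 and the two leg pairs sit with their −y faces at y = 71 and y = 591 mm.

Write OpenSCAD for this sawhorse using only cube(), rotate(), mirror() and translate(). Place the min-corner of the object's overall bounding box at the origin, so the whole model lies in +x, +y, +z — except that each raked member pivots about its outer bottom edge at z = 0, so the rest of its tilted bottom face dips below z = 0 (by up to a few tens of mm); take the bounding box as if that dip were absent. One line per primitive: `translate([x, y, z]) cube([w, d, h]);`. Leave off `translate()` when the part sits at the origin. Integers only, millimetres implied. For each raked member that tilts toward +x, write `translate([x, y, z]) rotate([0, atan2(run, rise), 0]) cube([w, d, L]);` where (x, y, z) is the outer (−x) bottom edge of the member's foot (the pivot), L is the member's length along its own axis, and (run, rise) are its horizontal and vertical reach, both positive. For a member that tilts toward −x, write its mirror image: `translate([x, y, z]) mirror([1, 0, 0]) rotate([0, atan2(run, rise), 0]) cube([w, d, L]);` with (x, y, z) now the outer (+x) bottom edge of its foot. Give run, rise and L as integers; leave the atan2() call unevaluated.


translate([408, 0, 765]) cube([88, 706, 89]);
translate([0, 71, 0]) rotate([0, atan2(408, 765), 0]) cube([44, 44, 867]);
translate([904, 71, 0]) mirror([1, 0, 0]) rotate([0, atan2(408, 765), 0]) cube([44, 44, 867]);
translate([0, 591, 0]) rotate([0, atan2(408, 765), 0]) cube([44, 44, 867]);
translate([904, 591, 0]) mirror([1, 0, 0]) rotate([0, atan2(408, 765), 0]) cube([44, 44, 867]);


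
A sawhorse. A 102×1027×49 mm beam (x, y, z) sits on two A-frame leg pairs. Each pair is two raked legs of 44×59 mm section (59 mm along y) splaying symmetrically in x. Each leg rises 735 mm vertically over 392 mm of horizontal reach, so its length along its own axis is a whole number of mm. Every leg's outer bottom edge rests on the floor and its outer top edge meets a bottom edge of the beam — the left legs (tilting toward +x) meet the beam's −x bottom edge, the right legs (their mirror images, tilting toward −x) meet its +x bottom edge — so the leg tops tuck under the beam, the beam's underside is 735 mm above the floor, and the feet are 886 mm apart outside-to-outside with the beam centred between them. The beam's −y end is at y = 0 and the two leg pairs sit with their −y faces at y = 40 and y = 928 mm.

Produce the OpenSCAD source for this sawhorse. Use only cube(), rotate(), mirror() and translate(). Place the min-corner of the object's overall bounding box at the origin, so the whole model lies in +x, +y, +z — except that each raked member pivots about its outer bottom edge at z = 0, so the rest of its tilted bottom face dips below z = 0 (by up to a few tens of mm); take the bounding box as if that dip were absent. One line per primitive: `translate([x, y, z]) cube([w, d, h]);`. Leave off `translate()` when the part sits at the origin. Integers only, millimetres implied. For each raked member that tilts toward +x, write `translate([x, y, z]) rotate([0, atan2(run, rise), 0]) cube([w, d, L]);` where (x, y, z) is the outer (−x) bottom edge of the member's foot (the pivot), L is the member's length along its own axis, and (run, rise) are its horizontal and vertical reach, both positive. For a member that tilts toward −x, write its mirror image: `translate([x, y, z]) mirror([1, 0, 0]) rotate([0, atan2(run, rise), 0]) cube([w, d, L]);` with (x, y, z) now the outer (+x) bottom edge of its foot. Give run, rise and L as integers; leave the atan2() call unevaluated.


translate([392, 0, 735]) cube([102, 1027, 49]);
translate([0, 40, 0]) rotate([0, atan2(392, 735), 0]) cube([44, 59, 833]);
translate([886, 40, 0]) mirror([1, 0, 0]) rotate([0, atan2(392, 735), 0]) cube([44, 59, 833]);
translate([0, 928, 0]) rotate([0, atan2(392, 735), 0]) cube([44, 59, 833]);
translate([886, 928, 0]) mirror([1, 0, 0]) rotate([0, atan2(392, 735), 0]) cube([44, 59, 833]);


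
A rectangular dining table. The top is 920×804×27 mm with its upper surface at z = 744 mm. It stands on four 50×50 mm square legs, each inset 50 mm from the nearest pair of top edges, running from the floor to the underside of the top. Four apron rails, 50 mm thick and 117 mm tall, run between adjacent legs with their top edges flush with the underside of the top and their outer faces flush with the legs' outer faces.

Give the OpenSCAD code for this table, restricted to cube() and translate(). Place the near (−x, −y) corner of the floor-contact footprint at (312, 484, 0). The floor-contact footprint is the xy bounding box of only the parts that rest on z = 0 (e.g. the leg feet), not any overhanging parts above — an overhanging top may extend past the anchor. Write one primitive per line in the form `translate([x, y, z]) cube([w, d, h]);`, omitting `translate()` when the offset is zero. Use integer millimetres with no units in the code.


// leg_h = 744 - 27 = 717
// apron z = 717 - 117 = 600
translate([262, 434, 717]) cube([920, 804, 27]);
translate([312, 484, 0]) cube([50, 50, 717]);
translate([1082, 484, 0]) cube([50, 50, 717]);
translate([312, 1138, 0]) cube([50, 50, 717]);
translate([1082, 1138, 0]) cube([50, 50, 717]);
translate([362, 484, 600]) cube([720, 50, 117]);
translate([362, 1138, 600]) cube([720, 50, 117]);
translate([312, 534, 600]) cube([50, 604, 117]);
translate([1082, 534, 600]) cube([50, 604, 117]);
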